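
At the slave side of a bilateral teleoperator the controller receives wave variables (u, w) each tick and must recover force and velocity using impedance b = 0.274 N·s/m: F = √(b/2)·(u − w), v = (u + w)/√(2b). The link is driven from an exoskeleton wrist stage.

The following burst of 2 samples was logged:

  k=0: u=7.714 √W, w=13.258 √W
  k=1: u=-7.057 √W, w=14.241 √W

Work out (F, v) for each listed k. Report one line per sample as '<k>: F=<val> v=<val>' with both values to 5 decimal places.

0: F=-2.05203 v=28.33020
1: F=-7.88314 v=9.70456

k=0: u−w=-5.54400, u+w=20.97200; √(b/2)=0.37014, √(2b)=0.74027; F=0.37014×(-5.544)=-2.05203, v=20.97200/0.74027=28.33020
k=1: u−w=-21.29800, u+w=7.18400; √(b/2)=0.37014, √(2b)=0.74027; F=0.37014×(-21.298)=-7.88314, v=7.18400/0.74027=9.70456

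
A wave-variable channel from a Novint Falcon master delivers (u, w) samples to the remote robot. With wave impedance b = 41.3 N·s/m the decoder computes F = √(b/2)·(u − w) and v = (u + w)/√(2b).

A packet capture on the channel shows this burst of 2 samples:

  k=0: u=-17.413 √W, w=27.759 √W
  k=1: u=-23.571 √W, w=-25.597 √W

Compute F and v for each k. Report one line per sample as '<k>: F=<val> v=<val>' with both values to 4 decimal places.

0: F=-205.2718 v=1.1384
1: F=9.2066 v=-5.4099

k=0: u−w=-45.1720, u+w=10.3460; √(b/2)=4.5442, √(2b)=9.0885; F=4.5442×(-45.172)=-205.2718, v=10.3460/9.0885=1.1384
k=1: u−w=2.0260, u+w=-49.1680; √(b/2)=4.5442, √(2b)=9.0885; F=4.5442×2.026=9.2066, v=-49.1680/9.0885=-5.4099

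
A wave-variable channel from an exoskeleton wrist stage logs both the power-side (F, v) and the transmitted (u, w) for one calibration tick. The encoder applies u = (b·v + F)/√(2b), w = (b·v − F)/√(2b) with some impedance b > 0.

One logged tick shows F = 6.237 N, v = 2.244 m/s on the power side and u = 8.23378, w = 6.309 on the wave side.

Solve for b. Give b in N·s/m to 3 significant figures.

u + w = 14.5428;  u + w = √(2b)·v, so √(2b) = 14.5428/2.244 = 6.4807.
b = (√(2b))²/2 = 42.0000/2 = 21.0000.
(Check via u − w = 2F/√(2b): u − w = 1.9248, 2F/√(2b) = 1.9248.)

b = 21 N·s/m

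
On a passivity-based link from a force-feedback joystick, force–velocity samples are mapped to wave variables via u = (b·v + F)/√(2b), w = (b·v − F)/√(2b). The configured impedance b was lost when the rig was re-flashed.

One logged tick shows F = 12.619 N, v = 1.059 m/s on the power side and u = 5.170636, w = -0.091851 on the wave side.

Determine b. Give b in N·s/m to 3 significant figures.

b = 11.5 N·s/m

u + w = 5.078785;  u + w = √(2b)·v, so √(2b) = 5.078785/1.059 = 4.795831.
b = (√(2b))²/2 = 22.999995/2 = 11.499997.
(Check via u − w = 2F/√(2b): u − w = 5.262487, 2F/√(2b) = 5.262487.)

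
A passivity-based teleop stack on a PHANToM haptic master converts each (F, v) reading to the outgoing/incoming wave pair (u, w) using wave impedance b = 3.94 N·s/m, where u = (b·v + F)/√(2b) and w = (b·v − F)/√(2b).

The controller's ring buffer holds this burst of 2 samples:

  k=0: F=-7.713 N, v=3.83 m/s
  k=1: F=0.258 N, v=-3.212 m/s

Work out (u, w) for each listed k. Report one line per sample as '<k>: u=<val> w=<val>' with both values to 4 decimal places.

0: u=2.6280 w=8.1233
1: u=-4.4163 w=-4.6002

k=0: b·v=3.94×3.83=15.0902; √(2b)=2.8071; u=(15.0902+(-7.713))/2.8071=2.6280, w=(15.0902−(-7.713))/2.8071=8.1233
k=1: b·v=3.94×(-3.212)=-12.6553; √(2b)=2.8071; u=(-12.6553+0.258)/2.8071=-4.4163, w=(-12.6553−0.258)/2.8071=-4.6002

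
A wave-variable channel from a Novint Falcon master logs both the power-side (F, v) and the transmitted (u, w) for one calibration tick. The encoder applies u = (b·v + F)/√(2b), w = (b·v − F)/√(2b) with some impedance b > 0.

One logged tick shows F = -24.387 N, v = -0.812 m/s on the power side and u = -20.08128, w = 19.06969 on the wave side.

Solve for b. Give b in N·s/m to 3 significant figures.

b = 0.776 N·s/m

u + w = -1.0116;  u + w = √(2b)·v, so √(2b) = -1.0116/(-0.812) = 1.2458.
b = (√(2b))²/2 = 1.5520/2 = 0.7760.
(Check via u − w = 2F/√(2b): u − w = -39.1510, 2F/√(2b) = -39.1507.)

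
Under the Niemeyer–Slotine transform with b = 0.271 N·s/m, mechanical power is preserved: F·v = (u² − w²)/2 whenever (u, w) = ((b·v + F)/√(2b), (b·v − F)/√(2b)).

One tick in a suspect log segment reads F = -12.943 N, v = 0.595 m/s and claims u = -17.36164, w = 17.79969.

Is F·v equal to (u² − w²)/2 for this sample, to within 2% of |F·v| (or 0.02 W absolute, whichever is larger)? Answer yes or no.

yes

F·v = (-12.943)×0.595 = -7.70108 W.
(u² − w²)/2 = (301.42654 − 316.82896)/2 = -7.70121 W.
|Δ| = 0.00013;  2% of max(1, |F·v|) = 0.15402.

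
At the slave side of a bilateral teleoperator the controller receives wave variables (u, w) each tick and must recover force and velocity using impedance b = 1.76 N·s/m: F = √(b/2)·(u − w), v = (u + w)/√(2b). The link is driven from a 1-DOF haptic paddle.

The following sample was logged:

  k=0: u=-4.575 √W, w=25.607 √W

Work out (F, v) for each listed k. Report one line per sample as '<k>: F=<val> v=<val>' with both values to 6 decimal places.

0: F=-28.313226 v=11.210094

k=0: u−w=-30.182000, u+w=21.032000; √(b/2)=0.938083, √(2b)=1.876166; F=0.938083×(-30.182)=-28.313226, v=21.032000/1.876166=11.210094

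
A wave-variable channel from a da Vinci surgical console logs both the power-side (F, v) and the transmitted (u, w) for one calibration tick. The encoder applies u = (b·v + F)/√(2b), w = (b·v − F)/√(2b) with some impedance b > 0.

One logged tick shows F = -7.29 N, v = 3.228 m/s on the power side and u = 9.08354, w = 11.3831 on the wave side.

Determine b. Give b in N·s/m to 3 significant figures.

u + w = 20.46664;  u + w = √(2b)·v, so √(2b) = 20.46664/3.228 = 6.34035.
b = (√(2b))²/2 = 40.20000/2 = 20.10000.
(Check via u − w = 2F/√(2b): u − w = -2.29956, 2F/√(2b) = -2.29956.)

b = 20.1 N·s/m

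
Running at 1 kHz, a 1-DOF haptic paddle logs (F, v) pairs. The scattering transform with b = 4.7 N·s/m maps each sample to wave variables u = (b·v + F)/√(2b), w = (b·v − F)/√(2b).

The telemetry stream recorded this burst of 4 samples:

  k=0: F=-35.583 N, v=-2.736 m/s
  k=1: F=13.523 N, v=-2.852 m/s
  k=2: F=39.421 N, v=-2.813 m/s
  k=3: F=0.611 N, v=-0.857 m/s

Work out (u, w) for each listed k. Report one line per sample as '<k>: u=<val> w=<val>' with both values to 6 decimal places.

k=0: b·v=4.7×(-2.736)=-12.859200; √(2b)=3.065942; u=(-12.859200+(-35.583))/3.065942=-15.800103, w=(-12.859200−(-35.583))/3.065942=7.411686
k=1: b·v=4.7×(-2.852)=-13.404400; √(2b)=3.065942; u=(-13.404400+13.523)/3.065942=0.038683, w=(-13.404400−13.523)/3.065942=-8.782749
k=2: b·v=4.7×(-2.813)=-13.221100; √(2b)=3.065942; u=(-13.221100+39.421)/3.065942=8.545465, w=(-13.221100−39.421)/3.065942=-17.169960
k=3: b·v=4.7×(-0.857)=-4.027900; √(2b)=3.065942; u=(-4.027900+0.611)/3.065942=-1.114470, w=(-4.027900−0.611)/3.065942=-1.513042

0: u=-15.800103 w=7.411686
1: u=0.038683 w=-8.782749
2: u=8.545465 w=-17.169960
3: u=-1.114470 w=-1.513042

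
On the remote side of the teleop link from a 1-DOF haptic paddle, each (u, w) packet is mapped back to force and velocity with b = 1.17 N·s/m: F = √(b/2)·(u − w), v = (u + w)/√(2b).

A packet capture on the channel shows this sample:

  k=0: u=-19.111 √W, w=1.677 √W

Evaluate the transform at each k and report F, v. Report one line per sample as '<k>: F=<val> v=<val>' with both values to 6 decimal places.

0: F=-15.899763 v=-11.396962

k=0: u−w=-20.788000, u+w=-17.434000; √(b/2)=0.764853, √(2b)=1.529706; F=0.764853×(-20.788)=-15.899763, v=-17.434000/1.529706=-11.396962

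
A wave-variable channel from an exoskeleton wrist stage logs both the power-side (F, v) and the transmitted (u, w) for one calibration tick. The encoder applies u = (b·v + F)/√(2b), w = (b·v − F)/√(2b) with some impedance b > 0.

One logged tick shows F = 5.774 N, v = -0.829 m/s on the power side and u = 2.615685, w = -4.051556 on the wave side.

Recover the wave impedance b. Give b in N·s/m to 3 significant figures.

u + w = -1.435871;  u + w = √(2b)·v, so √(2b) = -1.435871/(-0.829) = 1.732052.
b = (√(2b))²/2 = 3.000004/2 = 1.500002.
(Check via u − w = 2F/√(2b): u − w = 6.667241, 2F/√(2b) = 6.667237.)

b = 1.5 N·s/m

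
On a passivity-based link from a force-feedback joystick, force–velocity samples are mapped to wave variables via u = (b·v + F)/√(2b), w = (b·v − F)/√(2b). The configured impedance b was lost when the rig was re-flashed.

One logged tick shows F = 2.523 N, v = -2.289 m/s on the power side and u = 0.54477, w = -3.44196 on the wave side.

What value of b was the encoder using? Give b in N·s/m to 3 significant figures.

b = 0.801 N·s/m

u + w = -2.89719;  u + w = √(2b)·v, so √(2b) = -2.89719/(-2.289) = 1.26570.
b = (√(2b))²/2 = 1.60200/2 = 0.80100.
(Check via u − w = 2F/√(2b): u − w = 3.98673, 2F/√(2b) = 3.98672.)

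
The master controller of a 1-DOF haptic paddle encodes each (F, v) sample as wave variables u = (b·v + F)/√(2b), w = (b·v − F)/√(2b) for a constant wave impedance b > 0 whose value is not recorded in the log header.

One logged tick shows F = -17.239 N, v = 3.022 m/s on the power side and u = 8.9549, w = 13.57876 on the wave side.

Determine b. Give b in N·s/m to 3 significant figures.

u + w = 22.53366;  u + w = √(2b)·v, so √(2b) = 22.53366/3.022 = 7.45654.
b = (√(2b))²/2 = 55.59997/2 = 27.79998.
(Check via u − w = 2F/√(2b): u − w = -4.62386, 2F/√(2b) = -4.62386.)

b = 27.8 N·s/m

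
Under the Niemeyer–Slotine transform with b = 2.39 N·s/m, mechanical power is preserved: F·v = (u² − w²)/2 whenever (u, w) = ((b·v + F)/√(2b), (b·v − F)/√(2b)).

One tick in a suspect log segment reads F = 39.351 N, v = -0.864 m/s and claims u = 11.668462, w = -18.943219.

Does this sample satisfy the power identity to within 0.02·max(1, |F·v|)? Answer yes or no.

F·v = 39.351×(-0.864) = -33.999264 W.
(u² − w²)/2 = (136.153005 − 358.845546)/2 = -111.346270 W.
|Δ| = 77.347006;  2% of max(1, |F·v|) = 0.679985.

no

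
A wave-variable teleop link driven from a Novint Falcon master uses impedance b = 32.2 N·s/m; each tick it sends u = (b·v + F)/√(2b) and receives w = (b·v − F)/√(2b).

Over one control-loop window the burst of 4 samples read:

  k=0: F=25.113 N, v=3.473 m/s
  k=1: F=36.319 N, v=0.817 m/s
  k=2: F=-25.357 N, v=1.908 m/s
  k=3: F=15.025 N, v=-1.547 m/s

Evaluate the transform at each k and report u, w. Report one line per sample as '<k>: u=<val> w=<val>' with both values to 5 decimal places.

k=0: b·v=32.2×3.473=111.83060; √(2b)=8.02496; u=(111.83060+25.113)/8.02496=17.06471, w=(111.83060−25.113)/8.02496=10.80598
k=1: b·v=32.2×0.817=26.30740; √(2b)=8.02496; u=(26.30740+36.319)/8.02496=7.80395, w=(26.30740−36.319)/8.02496=-1.24756
k=2: b·v=32.2×1.908=61.43760; √(2b)=8.02496; u=(61.43760+(-25.357))/8.02496=4.49605, w=(61.43760−(-25.357))/8.02496=10.81558
k=3: b·v=32.2×(-1.547)=-49.81340; √(2b)=8.02496; u=(-49.81340+15.025)/8.02496=-4.33502, w=(-49.81340−15.025)/8.02496=-8.07959

0: u=17.06471 w=10.80598
1: u=7.80395 w=-1.24756
2: u=4.49605 w=10.81558
3: u=-4.33502 w=-8.07959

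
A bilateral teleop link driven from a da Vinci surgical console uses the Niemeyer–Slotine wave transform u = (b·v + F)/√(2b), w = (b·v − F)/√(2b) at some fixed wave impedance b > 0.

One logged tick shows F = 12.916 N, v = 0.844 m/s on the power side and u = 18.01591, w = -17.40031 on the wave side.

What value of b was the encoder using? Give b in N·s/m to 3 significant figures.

u + w = 0.61560;  u + w = √(2b)·v, so √(2b) = 0.61560/0.844 = 0.72938.
b = (√(2b))²/2 = 0.53200/2 = 0.26600.
(Check via u − w = 2F/√(2b): u − w = 35.41622, 2F/√(2b) = 35.41619.)

b = 0.266 N·s/m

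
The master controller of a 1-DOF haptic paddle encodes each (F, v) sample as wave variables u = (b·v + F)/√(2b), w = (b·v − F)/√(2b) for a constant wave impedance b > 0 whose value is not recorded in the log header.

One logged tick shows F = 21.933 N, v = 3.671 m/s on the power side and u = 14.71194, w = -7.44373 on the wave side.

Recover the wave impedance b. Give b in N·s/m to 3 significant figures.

u + w = 7.2682;  u + w = √(2b)·v, so √(2b) = 7.2682/3.671 = 1.9799.
b = (√(2b))²/2 = 3.9200/2 = 1.9600.
(Check via u − w = 2F/√(2b): u − w = 22.1557, 2F/√(2b) = 22.1557.)

b = 1.96 N·s/m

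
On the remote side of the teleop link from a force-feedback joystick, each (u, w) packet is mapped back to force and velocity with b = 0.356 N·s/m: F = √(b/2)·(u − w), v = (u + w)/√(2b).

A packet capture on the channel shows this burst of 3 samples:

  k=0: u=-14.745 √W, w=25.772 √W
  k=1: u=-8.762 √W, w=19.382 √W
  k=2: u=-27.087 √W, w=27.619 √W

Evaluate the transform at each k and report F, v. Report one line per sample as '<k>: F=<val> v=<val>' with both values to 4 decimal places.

k=0: u−w=-40.5170, u+w=11.0270; √(b/2)=0.4219, √(2b)=0.8438; F=0.4219×(-40.517)=-17.0941, v=11.0270/0.8438=13.0682
k=1: u−w=-28.1440, u+w=10.6200; √(b/2)=0.4219, √(2b)=0.8438; F=0.4219×(-28.144)=-11.8740, v=10.6200/0.8438=12.5859
k=2: u−w=-54.7060, u+w=0.5320; √(b/2)=0.4219, √(2b)=0.8438; F=0.4219×(-54.706)=-23.0805, v=0.5320/0.8438=0.6305

0: F=-17.0941 v=13.0682
1: F=-11.8740 v=12.5859
2: F=-23.0805 v=0.6305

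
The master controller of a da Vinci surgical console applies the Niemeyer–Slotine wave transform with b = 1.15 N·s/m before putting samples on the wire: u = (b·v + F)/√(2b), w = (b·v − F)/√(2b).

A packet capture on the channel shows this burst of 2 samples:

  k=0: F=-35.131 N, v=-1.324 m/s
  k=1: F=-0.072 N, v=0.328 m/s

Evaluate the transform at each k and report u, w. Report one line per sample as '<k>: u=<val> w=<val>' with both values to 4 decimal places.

0: u=-24.1687 w=22.1607
1: u=0.2012 w=0.2962

k=0: b·v=1.15×(-1.324)=-1.5226; √(2b)=1.5166; u=(-1.5226+(-35.131))/1.5166=-24.1687, w=(-1.5226−(-35.131))/1.5166=22.1607
k=1: b·v=1.15×0.328=0.3772; √(2b)=1.5166; u=(0.3772+(-0.072))/1.5166=0.2012, w=(0.3772−(-0.072))/1.5166=0.2962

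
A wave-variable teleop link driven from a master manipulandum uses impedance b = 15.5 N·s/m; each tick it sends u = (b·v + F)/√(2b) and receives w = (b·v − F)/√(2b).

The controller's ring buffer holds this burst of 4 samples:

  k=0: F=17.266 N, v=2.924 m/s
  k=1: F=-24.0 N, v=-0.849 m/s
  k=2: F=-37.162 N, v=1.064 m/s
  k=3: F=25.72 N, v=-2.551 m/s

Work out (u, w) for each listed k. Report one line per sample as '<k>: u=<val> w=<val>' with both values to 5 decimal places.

0: u=11.24114 w=5.03901
1: u=-6.67404 w=1.94701
2: u=-3.71244 w=9.63654
3: u=-2.48224 w=-11.72113

k=0: b·v=15.5×2.924=45.32200; √(2b)=5.56776; u=(45.32200+17.266)/5.56776=11.24114, w=(45.32200−17.266)/5.56776=5.03901
k=1: b·v=15.5×(-0.849)=-13.15950; √(2b)=5.56776; u=(-13.15950+(-24.0))/5.56776=-6.67404, w=(-13.15950−(-24.0))/5.56776=1.94701
k=2: b·v=15.5×1.064=16.49200; √(2b)=5.56776; u=(16.49200+(-37.162))/5.56776=-3.71244, w=(16.49200−(-37.162))/5.56776=9.63654
k=3: b·v=15.5×(-2.551)=-39.54050; √(2b)=5.56776; u=(-39.54050+25.72)/5.56776=-2.48224, w=(-39.54050−25.72)/5.56776=-11.72113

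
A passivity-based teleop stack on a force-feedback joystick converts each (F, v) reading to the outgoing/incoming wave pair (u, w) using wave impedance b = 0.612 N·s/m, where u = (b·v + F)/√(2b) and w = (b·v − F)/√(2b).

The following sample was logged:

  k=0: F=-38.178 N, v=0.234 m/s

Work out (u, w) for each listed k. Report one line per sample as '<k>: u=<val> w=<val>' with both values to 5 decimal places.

k=0: b·v=0.612×0.234=0.14321; √(2b)=1.10635; u=(0.14321+(-38.178))/1.10635=-34.37877, w=(0.14321−(-38.178))/1.10635=34.63765

0: u=-34.37877 w=34.63765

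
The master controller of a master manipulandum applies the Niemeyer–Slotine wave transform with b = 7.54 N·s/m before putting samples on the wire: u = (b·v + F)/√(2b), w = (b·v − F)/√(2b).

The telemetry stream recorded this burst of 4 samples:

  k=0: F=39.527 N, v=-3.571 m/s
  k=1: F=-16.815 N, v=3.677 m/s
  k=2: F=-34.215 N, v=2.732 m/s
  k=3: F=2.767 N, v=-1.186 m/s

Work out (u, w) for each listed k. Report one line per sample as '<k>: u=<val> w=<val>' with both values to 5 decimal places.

k=0: b·v=7.54×(-3.571)=-26.92534; √(2b)=3.88330; u=(-26.92534+39.527)/3.88330=3.24509, w=(-26.92534−39.527)/3.88330=-17.11235
k=1: b·v=7.54×3.677=27.72458; √(2b)=3.88330; u=(27.72458+(-16.815))/3.88330=2.80936, w=(27.72458−(-16.815))/3.88330=11.46953
k=2: b·v=7.54×2.732=20.59928; √(2b)=3.88330; u=(20.59928+(-34.215))/3.88330=-3.50623, w=(20.59928−(-34.215))/3.88330=14.11540
k=3: b·v=7.54×(-1.186)=-8.94244; √(2b)=3.88330; u=(-8.94244+2.767)/3.88330=-1.59026, w=(-8.94244−2.767)/3.88330=-3.01533

0: u=3.24509 w=-17.11235
1: u=2.80936 w=11.46953
2: u=-3.50623 w=14.11540
3: u=-1.59026 w=-3.01533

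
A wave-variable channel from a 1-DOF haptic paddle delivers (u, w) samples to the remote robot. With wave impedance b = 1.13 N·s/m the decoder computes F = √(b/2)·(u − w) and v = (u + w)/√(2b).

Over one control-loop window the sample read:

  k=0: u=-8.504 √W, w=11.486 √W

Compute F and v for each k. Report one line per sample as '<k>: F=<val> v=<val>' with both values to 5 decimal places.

k=0: u−w=-19.99000, u+w=2.98200; √(b/2)=0.75166, √(2b)=1.50333; F=0.75166×(-19.99)=-15.02578, v=2.98200/1.50333=1.98360

0: F=-15.02578 v=1.98360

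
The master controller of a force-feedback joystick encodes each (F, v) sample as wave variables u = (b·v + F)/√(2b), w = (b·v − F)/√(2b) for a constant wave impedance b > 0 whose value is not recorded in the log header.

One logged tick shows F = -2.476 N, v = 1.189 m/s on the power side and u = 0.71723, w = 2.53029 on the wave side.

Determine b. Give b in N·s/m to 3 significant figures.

b = 3.73 N·s/m

u + w = 3.24752;  u + w = √(2b)·v, so √(2b) = 3.24752/1.189 = 2.73130.
b = (√(2b))²/2 = 7.46002/2 = 3.73001.
(Check via u − w = 2F/√(2b): u − w = -1.81306, 2F/√(2b) = -1.81305.)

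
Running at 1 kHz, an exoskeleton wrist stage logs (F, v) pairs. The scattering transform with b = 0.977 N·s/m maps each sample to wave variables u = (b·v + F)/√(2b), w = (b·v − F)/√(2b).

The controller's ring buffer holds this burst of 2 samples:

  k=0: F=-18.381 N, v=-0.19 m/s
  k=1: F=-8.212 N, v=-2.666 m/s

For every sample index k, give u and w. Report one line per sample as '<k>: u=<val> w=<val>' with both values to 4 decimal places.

k=0: b·v=0.977×(-0.19)=-0.1856; √(2b)=1.3979; u=(-0.1856+(-18.381))/1.3979=-13.2822, w=(-0.1856−(-18.381))/1.3979=13.0166
k=1: b·v=0.977×(-2.666)=-2.6047; √(2b)=1.3979; u=(-2.6047+(-8.212))/1.3979=-7.7381, w=(-2.6047−(-8.212))/1.3979=4.0114

0: u=-13.2822 w=13.0166
1: u=-7.7381 w=4.0114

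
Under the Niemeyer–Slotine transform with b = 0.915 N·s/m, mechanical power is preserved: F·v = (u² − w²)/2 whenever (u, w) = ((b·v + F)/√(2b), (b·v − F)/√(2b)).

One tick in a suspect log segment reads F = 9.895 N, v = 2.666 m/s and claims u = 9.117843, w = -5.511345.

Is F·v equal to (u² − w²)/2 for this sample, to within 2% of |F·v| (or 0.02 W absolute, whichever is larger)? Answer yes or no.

F·v = 9.895×2.666 = 26.380070 W.
(u² − w²)/2 = (83.135061 − 30.374924)/2 = 26.380069 W.
|Δ| = 0.000001;  2% of max(1, |F·v|) = 0.527601.

yes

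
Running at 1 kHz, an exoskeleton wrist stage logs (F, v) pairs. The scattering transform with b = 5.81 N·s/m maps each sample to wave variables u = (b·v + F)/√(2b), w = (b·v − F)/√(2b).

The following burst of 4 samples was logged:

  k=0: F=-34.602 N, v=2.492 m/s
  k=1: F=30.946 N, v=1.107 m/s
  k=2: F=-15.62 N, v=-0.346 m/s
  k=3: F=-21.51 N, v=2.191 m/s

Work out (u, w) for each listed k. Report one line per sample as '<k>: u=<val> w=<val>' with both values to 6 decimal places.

0: u=-5.903370 w=14.398130
1: u=10.965013 w=-7.191458
2: u=-5.171966 w=3.992517
3: u=-2.575762 w=10.044470

k=0: b·v=5.81×2.492=14.478520; √(2b)=3.408812; u=(14.478520+(-34.602))/3.408812=-5.903370, w=(14.478520−(-34.602))/3.408812=14.398130
k=1: b·v=5.81×1.107=6.431670; √(2b)=3.408812; u=(6.431670+30.946)/3.408812=10.965013, w=(6.431670−30.946)/3.408812=-7.191458
k=2: b·v=5.81×(-0.346)=-2.010260; √(2b)=3.408812; u=(-2.010260+(-15.62))/3.408812=-5.171966, w=(-2.010260−(-15.62))/3.408812=3.992517
k=3: b·v=5.81×2.191=12.729710; √(2b)=3.408812; u=(12.729710+(-21.51))/3.408812=-2.575762, w=(12.729710−(-21.51))/3.408812=10.044470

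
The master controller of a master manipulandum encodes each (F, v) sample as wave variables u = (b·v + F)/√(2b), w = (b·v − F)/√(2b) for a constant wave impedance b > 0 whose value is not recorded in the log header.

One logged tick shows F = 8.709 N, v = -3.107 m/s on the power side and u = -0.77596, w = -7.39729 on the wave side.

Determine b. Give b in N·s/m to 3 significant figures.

b = 3.46 N·s/m

u + w = -8.17325;  u + w = √(2b)·v, so √(2b) = -8.17325/(-3.107) = 2.63059.
b = (√(2b))²/2 = 6.92002/2 = 3.46001.
(Check via u − w = 2F/√(2b): u − w = 6.62133, 2F/√(2b) = 6.62132.)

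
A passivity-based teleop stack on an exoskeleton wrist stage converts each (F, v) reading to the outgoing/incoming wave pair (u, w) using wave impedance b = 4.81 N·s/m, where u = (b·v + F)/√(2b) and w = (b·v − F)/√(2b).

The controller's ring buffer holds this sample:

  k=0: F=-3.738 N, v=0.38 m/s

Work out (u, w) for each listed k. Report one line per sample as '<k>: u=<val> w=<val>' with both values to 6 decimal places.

k=0: b·v=4.81×0.38=1.827800; √(2b)=3.101612; u=(1.827800+(-3.738))/3.101612=-0.615873, w=(1.827800−(-3.738))/3.101612=1.794486

0: u=-0.615873 w=1.794486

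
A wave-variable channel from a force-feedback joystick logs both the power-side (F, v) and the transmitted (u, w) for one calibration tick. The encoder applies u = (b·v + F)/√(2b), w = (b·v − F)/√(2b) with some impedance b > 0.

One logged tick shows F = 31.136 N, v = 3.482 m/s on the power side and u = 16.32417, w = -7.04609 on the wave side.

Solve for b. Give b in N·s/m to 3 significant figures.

u + w = 9.2781;  u + w = √(2b)·v, so √(2b) = 9.2781/3.482 = 2.6646.
b = (√(2b))²/2 = 7.1000/2 = 3.5500.
(Check via u − w = 2F/√(2b): u − w = 23.3703, 2F/√(2b) = 23.3703.)

b = 3.55 N·s/m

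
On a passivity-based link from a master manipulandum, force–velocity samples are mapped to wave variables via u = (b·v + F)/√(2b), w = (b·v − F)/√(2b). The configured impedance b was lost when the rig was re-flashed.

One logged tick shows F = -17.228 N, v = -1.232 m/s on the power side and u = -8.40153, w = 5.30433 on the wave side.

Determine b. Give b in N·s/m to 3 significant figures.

b = 3.16 N·s/m

u + w = -3.09720;  u + w = √(2b)·v, so √(2b) = -3.09720/(-1.232) = 2.51396.
b = (√(2b))²/2 = 6.32000/2 = 3.16000.
(Check via u − w = 2F/√(2b): u − w = -13.70586, 2F/√(2b) = -13.70586.)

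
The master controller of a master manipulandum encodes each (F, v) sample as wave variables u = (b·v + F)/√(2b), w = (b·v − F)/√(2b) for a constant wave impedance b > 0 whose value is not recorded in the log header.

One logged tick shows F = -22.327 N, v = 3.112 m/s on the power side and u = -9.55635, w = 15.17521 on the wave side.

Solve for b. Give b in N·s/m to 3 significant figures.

b = 1.63 N·s/m

u + w = 5.61886;  u + w = √(2b)·v, so √(2b) = 5.61886/3.112 = 1.80555.
b = (√(2b))²/2 = 3.26000/2 = 1.63000.
(Check via u − w = 2F/√(2b): u − w = -24.73156, 2F/√(2b) = -24.73157.)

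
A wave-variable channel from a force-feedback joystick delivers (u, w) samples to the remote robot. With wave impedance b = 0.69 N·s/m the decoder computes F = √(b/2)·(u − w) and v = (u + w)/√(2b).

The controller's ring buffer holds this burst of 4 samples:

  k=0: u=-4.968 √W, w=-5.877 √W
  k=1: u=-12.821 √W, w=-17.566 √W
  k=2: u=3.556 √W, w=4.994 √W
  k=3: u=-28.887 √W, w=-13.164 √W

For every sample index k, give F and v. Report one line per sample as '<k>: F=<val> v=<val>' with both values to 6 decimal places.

k=0: u−w=0.909000, u+w=-10.845000; √(b/2)=0.587367, √(2b)=1.174734; F=0.587367×0.909=0.533917, v=-10.845000/1.174734=-9.231877
k=1: u−w=4.745000, u+w=-30.387000; √(b/2)=0.587367, √(2b)=1.174734; F=0.587367×4.745=2.787056, v=-30.387000/1.174734=-25.867132
k=2: u−w=-1.438000, u+w=8.550000; √(b/2)=0.587367, √(2b)=1.174734; F=0.587367×(-1.438)=-0.844634, v=8.550000/1.174734=7.278243
k=3: u−w=-15.723000, u+w=-42.051000; √(b/2)=0.587367, √(2b)=1.174734; F=0.587367×(-15.723)=-9.235171, v=-42.051000/1.174734=-35.796188

0: F=0.533917 v=-9.231877
1: F=2.787056 v=-25.867132
2: F=-0.844634 v=7.278243
3: F=-9.235171 v=-35.796188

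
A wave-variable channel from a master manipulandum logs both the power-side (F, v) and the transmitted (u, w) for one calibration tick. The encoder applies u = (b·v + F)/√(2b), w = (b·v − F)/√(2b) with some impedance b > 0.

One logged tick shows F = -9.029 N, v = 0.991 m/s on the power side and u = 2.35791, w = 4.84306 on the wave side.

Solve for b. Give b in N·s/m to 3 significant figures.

b = 26.4 N·s/m

u + w = 7.20097;  u + w = √(2b)·v, so √(2b) = 7.20097/0.991 = 7.26637.
b = (√(2b))²/2 = 52.80009/2 = 26.40005.
(Check via u − w = 2F/√(2b): u − w = -2.48515, 2F/√(2b) = -2.48515.)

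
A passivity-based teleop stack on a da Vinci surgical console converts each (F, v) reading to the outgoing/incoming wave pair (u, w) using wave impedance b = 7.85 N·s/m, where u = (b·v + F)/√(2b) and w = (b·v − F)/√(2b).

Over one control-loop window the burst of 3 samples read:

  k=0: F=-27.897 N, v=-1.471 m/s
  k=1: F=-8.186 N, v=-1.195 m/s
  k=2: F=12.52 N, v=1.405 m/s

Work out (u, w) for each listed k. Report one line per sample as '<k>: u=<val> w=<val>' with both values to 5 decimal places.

k=0: b·v=7.85×(-1.471)=-11.54735; √(2b)=3.96232; u=(-11.54735+(-27.897))/3.96232=-9.95486, w=(-11.54735−(-27.897))/3.96232=4.12628
k=1: b·v=7.85×(-1.195)=-9.38075; √(2b)=3.96232; u=(-9.38075+(-8.186))/3.96232=-4.43345, w=(-9.38075−(-8.186))/3.96232=-0.30153
k=2: b·v=7.85×1.405=11.02925; √(2b)=3.96232; u=(11.02925+12.52)/3.96232=5.94329, w=(11.02925−12.52)/3.96232=-0.37623

0: u=-9.95486 w=4.12628
1: u=-4.43345 w=-0.30153
2: u=5.94329 w=-0.37623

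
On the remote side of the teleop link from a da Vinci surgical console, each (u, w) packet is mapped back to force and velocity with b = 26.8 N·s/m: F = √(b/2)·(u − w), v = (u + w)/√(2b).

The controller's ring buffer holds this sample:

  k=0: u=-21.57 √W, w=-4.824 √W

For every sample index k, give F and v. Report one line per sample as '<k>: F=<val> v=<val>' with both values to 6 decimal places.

k=0: u−w=-16.746000, u+w=-26.394000; √(b/2)=3.660601, √(2b)=7.321202; F=3.660601×(-16.746)=-61.300425, v=-26.394000/7.321202=-3.605146

0: F=-61.300425 v=-3.605146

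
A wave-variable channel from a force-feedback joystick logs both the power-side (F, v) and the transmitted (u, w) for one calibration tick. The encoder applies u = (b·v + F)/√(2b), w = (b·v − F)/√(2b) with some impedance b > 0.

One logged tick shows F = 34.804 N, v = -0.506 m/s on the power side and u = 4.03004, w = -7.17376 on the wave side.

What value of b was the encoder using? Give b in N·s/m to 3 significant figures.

u + w = -3.14372;  u + w = √(2b)·v, so √(2b) = -3.14372/(-0.506) = 6.21289.
b = (√(2b))²/2 = 38.59994/2 = 19.29997.
(Check via u − w = 2F/√(2b): u − w = 11.20380, 2F/√(2b) = 11.20381.)

b = 19.3 N·s/m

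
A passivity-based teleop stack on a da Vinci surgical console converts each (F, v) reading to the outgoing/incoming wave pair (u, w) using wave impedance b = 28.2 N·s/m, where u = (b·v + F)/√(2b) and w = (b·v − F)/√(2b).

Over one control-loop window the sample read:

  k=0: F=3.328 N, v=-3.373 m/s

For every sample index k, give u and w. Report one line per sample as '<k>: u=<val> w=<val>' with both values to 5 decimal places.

0: u=-12.22246 w=-13.10875

k=0: b·v=28.2×(-3.373)=-95.11860; √(2b)=7.50999; u=(-95.11860+3.328)/7.50999=-12.22246, w=(-95.11860−3.328)/7.50999=-13.10875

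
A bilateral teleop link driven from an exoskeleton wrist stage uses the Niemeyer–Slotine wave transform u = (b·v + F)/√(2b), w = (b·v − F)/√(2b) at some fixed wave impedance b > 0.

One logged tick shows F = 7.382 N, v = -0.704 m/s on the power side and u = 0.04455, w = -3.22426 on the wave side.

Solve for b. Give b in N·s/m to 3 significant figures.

u + w = -3.1797;  u + w = √(2b)·v, so √(2b) = -3.1797/(-0.704) = 4.5166.
b = (√(2b))²/2 = 20.4000/2 = 10.2000.
(Check via u − w = 2F/√(2b): u − w = 3.2688, 2F/√(2b) = 3.2688.)

b = 10.2 N·s/m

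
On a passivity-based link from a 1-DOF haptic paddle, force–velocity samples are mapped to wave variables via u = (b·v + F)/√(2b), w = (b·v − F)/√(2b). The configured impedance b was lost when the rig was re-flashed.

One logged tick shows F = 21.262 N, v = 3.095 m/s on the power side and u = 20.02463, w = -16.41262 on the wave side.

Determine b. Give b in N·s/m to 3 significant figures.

b = 0.681 N·s/m

u + w = 3.6120;  u + w = √(2b)·v, so √(2b) = 3.6120/3.095 = 1.1670.
b = (√(2b))²/2 = 1.3620/2 = 0.6810.
(Check via u − w = 2F/√(2b): u − w = 36.4372, 2F/√(2b) = 36.4373.)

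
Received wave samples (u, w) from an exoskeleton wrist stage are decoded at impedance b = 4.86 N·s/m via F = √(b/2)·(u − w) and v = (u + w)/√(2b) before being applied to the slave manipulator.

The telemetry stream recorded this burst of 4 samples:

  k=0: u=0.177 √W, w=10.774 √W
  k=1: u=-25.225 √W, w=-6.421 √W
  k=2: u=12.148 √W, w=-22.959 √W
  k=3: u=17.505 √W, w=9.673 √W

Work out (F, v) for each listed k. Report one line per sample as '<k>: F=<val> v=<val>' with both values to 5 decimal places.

k=0: u−w=-10.59700, u+w=10.95100; √(b/2)=1.55885, √(2b)=3.11769; F=1.55885×(-10.597)=-16.51909, v=10.95100/3.11769=3.51253
k=1: u−w=-18.80400, u+w=-31.64600; √(b/2)=1.55885, √(2b)=3.11769; F=1.55885×(-18.804)=-29.31254, v=-31.64600/3.11769=-10.15046
k=2: u−w=35.10700, u+w=-10.81100; √(b/2)=1.55885, √(2b)=3.11769; F=1.55885×35.107=54.72640, v=-10.81100/3.11769=-3.46763
k=3: u−w=7.83200, u+w=27.17800; √(b/2)=1.55885, √(2b)=3.11769; F=1.55885×7.832=12.20888, v=27.17800/3.11769=8.71735

0: F=-16.51909 v=3.51253
1: F=-29.31254 v=-10.15046
2: F=54.72640 v=-3.46763
3: F=12.20888 v=8.71735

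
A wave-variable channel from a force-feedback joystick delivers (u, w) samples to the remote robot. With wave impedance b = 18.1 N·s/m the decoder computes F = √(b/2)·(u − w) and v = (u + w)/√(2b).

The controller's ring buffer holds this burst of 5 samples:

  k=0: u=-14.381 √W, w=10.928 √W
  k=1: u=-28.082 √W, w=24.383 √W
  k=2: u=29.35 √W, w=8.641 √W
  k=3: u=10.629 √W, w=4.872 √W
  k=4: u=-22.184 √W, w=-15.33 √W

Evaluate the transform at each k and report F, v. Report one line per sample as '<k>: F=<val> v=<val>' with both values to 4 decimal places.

0: F=-76.1376 v=-0.5739
1: F=-157.8316 v=-0.6148
2: F=62.2993 v=6.3143
3: F=17.3189 v=2.5764
4: F=-20.6190 v=-6.2350

k=0: u−w=-25.3090, u+w=-3.4530; √(b/2)=3.0083, √(2b)=6.0166; F=3.0083×(-25.309)=-76.1376, v=-3.4530/6.0166=-0.5739
k=1: u−w=-52.4650, u+w=-3.6990; √(b/2)=3.0083, √(2b)=6.0166; F=3.0083×(-52.465)=-157.8316, v=-3.6990/6.0166=-0.6148
k=2: u−w=20.7090, u+w=37.9910; √(b/2)=3.0083, √(2b)=6.0166; F=3.0083×20.709=62.2993, v=37.9910/6.0166=6.3143
k=3: u−w=5.7570, u+w=15.5010; √(b/2)=3.0083, √(2b)=6.0166; F=3.0083×5.757=17.3189, v=15.5010/6.0166=2.5764
k=4: u−w=-6.8540, u+w=-37.5140; √(b/2)=3.0083, √(2b)=6.0166; F=3.0083×(-6.854)=-20.6190, v=-37.5140/6.0166=-6.2350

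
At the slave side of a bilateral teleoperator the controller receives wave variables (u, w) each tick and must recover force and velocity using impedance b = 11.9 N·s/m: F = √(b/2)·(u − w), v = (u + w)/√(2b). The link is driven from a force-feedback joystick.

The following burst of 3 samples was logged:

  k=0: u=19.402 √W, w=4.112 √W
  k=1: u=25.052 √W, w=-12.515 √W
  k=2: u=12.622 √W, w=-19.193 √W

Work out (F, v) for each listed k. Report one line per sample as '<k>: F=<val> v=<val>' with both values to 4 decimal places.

0: F=37.2963 v=4.8199
1: F=91.6358 v=2.5698
2: F=77.6051 v=-1.3469

k=0: u−w=15.2900, u+w=23.5140; √(b/2)=2.4393, √(2b)=4.8785; F=2.4393×15.29=37.2963, v=23.5140/4.8785=4.8199
k=1: u−w=37.5670, u+w=12.5370; √(b/2)=2.4393, √(2b)=4.8785; F=2.4393×37.567=91.6358, v=12.5370/4.8785=2.5698
k=2: u−w=31.8150, u+w=-6.5710; √(b/2)=2.4393, √(2b)=4.8785; F=2.4393×31.815=77.6051, v=-6.5710/4.8785=-1.3469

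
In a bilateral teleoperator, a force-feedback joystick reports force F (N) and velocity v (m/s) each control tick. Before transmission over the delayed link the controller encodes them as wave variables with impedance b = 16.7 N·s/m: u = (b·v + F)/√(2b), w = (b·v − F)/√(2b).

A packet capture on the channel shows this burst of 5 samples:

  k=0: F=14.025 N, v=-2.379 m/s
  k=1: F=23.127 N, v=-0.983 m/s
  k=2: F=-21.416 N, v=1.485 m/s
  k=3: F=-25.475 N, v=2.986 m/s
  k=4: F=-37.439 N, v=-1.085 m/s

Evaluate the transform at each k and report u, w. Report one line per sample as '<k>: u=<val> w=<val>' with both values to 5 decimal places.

0: u=-4.44767 w=-9.30122
1: u=1.16120 w=-6.84223
2: u=0.58545 w=7.99677
3: u=4.22046 w=13.03645
4: u=-9.61341 w=3.34289

k=0: b·v=16.7×(-2.379)=-39.72930; √(2b)=5.77927; u=(-39.72930+14.025)/5.77927=-4.44767, w=(-39.72930−14.025)/5.77927=-9.30122
k=1: b·v=16.7×(-0.983)=-16.41610; √(2b)=5.77927; u=(-16.41610+23.127)/5.77927=1.16120, w=(-16.41610−23.127)/5.77927=-6.84223
k=2: b·v=16.7×1.485=24.79950; √(2b)=5.77927; u=(24.79950+(-21.416))/5.77927=0.58545, w=(24.79950−(-21.416))/5.77927=7.99677
k=3: b·v=16.7×2.986=49.86620; √(2b)=5.77927; u=(49.86620+(-25.475))/5.77927=4.22046, w=(49.86620−(-25.475))/5.77927=13.03645
k=4: b·v=16.7×(-1.085)=-18.11950; √(2b)=5.77927; u=(-18.11950+(-37.439))/5.77927=-9.61341, w=(-18.11950−(-37.439))/5.77927=3.34289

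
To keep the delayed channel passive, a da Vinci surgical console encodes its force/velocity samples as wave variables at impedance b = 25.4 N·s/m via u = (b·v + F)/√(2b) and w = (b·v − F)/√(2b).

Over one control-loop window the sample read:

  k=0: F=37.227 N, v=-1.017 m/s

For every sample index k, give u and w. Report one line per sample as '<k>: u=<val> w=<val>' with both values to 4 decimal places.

0: u=1.5988 w=-8.8474

k=0: b·v=25.4×(-1.017)=-25.8318; √(2b)=7.1274; u=(-25.8318+37.227)/7.1274=1.5988, w=(-25.8318−37.227)/7.1274=-8.8474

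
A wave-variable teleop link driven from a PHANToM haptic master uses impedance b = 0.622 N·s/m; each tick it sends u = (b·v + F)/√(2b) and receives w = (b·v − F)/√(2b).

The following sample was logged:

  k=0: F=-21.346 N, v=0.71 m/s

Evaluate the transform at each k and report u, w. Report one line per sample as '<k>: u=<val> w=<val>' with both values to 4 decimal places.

0: u=-18.7425 w=19.5344

k=0: b·v=0.622×0.71=0.4416; √(2b)=1.1153; u=(0.4416+(-21.346))/1.1153=-18.7425, w=(0.4416−(-21.346))/1.1153=19.5344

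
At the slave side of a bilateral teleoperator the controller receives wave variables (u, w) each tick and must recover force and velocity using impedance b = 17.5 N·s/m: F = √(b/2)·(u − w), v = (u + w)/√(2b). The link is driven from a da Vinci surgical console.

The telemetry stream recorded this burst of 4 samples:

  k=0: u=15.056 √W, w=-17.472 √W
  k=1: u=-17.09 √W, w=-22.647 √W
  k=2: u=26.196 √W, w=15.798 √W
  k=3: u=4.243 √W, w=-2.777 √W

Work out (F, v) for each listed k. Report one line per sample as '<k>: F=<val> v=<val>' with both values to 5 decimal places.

k=0: u−w=32.52800, u+w=-2.41600; √(b/2)=2.95804, √(2b)=5.91608; F=2.95804×32.528=96.21912, v=-2.41600/5.91608=-0.40838
k=1: u−w=5.55700, u+w=-39.73700; √(b/2)=2.95804, √(2b)=5.91608; F=2.95804×5.557=16.43783, v=-39.73700/5.91608=-6.71678
k=2: u−w=10.39800, u+w=41.99400; √(b/2)=2.95804, √(2b)=5.91608; F=2.95804×10.398=30.75770, v=41.99400/5.91608=7.09828
k=3: u−w=7.02000, u+w=1.46600; √(b/2)=2.95804, √(2b)=5.91608; F=2.95804×7.02=20.76544, v=1.46600/5.91608=0.24780

0: F=96.21912 v=-0.40838
1: F=16.43783 v=-6.71678
2: F=30.75770 v=7.09828
3: F=20.76544 v=0.24780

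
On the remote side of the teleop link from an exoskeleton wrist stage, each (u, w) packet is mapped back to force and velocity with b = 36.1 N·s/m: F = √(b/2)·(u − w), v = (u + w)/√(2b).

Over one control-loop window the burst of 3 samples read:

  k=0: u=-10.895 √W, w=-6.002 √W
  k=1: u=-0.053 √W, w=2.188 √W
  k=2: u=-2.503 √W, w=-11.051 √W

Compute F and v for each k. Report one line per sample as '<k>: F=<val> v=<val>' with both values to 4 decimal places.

0: F=-20.7881 v=-1.9886
1: F=-9.5210 v=0.2513
2: F=36.3164 v=-1.5951

k=0: u−w=-4.8930, u+w=-16.8970; √(b/2)=4.2485, √(2b)=8.4971; F=4.2485×(-4.893)=-20.7881, v=-16.8970/8.4971=-1.9886
k=1: u−w=-2.2410, u+w=2.1350; √(b/2)=4.2485, √(2b)=8.4971; F=4.2485×(-2.241)=-9.5210, v=2.1350/8.4971=0.2513
k=2: u−w=8.5480, u+w=-13.5540; √(b/2)=4.2485, √(2b)=8.4971; F=4.2485×8.548=36.3164, v=-13.5540/8.4971=-1.5951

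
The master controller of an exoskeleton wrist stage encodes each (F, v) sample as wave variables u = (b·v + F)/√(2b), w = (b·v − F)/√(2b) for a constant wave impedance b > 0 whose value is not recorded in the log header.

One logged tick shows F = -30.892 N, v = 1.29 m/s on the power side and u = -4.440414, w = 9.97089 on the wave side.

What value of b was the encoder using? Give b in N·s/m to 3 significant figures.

b = 9.19 N·s/m

u + w = 5.530476;  u + w = √(2b)·v, so √(2b) = 5.530476/1.29 = 4.287191.
b = (√(2b))²/2 = 18.380004/2 = 9.190002.
(Check via u − w = 2F/√(2b): u − w = -14.411304, 2F/√(2b) = -14.411302.)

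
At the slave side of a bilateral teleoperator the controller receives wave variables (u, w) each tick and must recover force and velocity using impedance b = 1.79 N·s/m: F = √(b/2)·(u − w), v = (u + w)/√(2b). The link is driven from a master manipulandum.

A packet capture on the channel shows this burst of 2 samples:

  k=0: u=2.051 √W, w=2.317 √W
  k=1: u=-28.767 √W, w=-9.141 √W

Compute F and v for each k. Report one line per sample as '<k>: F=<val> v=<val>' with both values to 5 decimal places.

k=0: u−w=-0.26600, u+w=4.36800; √(b/2)=0.94604, √(2b)=1.89209; F=0.94604×(-0.266)=-0.25165, v=4.36800/1.89209=2.30856
k=1: u−w=-19.62600, u+w=-37.90800; √(b/2)=0.94604, √(2b)=1.89209; F=0.94604×(-19.626)=-18.56707, v=-37.90800/1.89209=-20.03500

0: F=-0.25165 v=2.30856
1: F=-18.56707 v=-20.03500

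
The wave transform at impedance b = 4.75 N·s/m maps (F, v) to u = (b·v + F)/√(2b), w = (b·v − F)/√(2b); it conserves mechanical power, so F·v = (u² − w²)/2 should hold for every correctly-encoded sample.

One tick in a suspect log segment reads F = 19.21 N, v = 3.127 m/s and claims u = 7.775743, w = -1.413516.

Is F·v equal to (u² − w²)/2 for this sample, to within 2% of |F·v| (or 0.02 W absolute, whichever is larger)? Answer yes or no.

no

F·v = 19.21×3.127 = 60.069670 W.
(u² − w²)/2 = (60.462179 − 1.998027)/2 = 29.232076 W.
|Δ| = 30.837594;  2% of max(1, |F·v|) = 1.201393.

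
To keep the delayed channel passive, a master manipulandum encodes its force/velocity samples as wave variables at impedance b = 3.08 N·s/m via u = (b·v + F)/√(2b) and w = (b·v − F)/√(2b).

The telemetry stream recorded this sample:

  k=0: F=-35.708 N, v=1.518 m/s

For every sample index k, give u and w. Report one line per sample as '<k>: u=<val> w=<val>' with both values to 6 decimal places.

0: u=-12.503375 w=16.270952

k=0: b·v=3.08×1.518=4.675440; √(2b)=2.481935; u=(4.675440+(-35.708))/2.481935=-12.503375, w=(4.675440−(-35.708))/2.481935=16.270952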